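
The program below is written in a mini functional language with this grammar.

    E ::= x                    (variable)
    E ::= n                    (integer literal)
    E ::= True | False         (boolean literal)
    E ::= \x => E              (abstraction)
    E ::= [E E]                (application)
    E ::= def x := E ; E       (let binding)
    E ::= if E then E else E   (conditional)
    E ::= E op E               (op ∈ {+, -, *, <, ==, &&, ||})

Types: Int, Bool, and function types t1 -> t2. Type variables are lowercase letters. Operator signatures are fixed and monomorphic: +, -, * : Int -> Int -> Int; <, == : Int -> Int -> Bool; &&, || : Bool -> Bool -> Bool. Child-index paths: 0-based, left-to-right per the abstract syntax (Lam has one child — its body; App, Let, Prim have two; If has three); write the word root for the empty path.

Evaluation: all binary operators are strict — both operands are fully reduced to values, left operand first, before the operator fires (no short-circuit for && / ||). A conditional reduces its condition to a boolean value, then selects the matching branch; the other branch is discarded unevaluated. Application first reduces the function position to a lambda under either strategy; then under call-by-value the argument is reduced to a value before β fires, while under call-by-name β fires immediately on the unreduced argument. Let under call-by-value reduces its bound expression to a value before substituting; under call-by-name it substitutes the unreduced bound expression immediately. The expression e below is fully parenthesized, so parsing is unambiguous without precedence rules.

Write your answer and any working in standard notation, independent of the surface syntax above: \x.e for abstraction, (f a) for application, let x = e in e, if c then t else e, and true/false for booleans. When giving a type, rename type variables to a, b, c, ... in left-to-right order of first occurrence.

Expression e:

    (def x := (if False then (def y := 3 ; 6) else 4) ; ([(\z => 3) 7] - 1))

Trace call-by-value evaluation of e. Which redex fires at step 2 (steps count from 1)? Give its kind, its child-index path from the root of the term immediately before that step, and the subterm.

Answer: let at root : (let x = 4 in (((\z.3) 7) - 1))

Working:
step 0: (let x = (if false then (let y = 3 in 6) else 4) in (((\z.3) 7) - 1))
step 1: [if@0] (let x = 4 in (((\z.3) 7) - 1))
step 2: [let@root] (((\z.3) 7) - 1)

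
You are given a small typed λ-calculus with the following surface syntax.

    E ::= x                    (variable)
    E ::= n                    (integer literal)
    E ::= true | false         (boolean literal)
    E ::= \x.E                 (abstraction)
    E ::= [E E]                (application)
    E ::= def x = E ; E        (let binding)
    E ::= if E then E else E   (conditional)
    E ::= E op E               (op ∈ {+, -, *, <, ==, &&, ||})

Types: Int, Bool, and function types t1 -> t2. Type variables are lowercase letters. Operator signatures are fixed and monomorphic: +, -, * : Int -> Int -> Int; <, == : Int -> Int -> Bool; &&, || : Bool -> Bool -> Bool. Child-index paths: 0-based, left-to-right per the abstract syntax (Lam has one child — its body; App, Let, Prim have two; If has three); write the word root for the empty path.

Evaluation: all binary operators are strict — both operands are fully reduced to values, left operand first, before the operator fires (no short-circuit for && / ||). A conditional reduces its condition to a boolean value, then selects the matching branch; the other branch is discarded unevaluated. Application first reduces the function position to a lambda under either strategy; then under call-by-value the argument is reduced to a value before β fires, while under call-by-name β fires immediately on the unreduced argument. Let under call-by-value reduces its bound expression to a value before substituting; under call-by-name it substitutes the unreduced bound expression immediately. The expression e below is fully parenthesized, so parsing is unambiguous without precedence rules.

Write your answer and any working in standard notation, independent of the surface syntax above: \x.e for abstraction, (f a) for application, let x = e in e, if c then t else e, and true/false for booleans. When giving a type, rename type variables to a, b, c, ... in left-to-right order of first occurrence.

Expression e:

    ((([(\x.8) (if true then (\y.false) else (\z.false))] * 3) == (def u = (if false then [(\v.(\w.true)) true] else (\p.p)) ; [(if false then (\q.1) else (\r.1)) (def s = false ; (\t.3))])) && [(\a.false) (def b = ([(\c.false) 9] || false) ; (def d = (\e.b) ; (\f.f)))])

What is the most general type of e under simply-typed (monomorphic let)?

Working:
\x._ : a -> Int
  unify Bool ~ Bool
\y._ : b -> Bool
\z._ : c -> Bool
  unify b -> Bool ~ c -> Bool
  unify b ~ c
  unify Bool ~ Bool
  unify a -> Int ~ (c -> Bool) -> d
  unify a ~ c -> Bool
  unify Int ~ d
_ _ : Int
  unify Int ~ Int
  unify Int ~ Int
  unify Int ~ Int
  unify Bool ~ Bool
\w._ : f -> Bool
\v._ : e -> f -> Bool
  unify e -> f -> Bool ~ Bool -> g
  unify e ~ Bool
  unify f -> Bool ~ g
_ _ : f -> Bool
p : h
\p._ : h -> h
  unify f -> Bool ~ h -> h
  unify f ~ h
  unify Bool ~ h
let u : Bool -> Bool
  unify Bool ~ Bool
\q._ : i -> Int
\r._ : j -> Int
  unify i -> Int ~ j -> Int
  unify i ~ j
  unify Int ~ Int
let s : Bool
\t._ : k -> Int
  unify j -> Int ~ (k -> Int) -> l
  unify j ~ k -> Int
  unify Int ~ l
_ _ : Int
  unify Int ~ Int
  unify Bool ~ Bool
\a._ : m -> Bool
\c._ : n -> Bool
  unify n -> Bool ~ Int -> o
  unify n ~ Int
  unify Bool ~ o
_ _ : Bool
  unify Bool ~ Bool
  unify Bool ~ Bool
let b : Bool
b : Bool
\e._ : p -> Bool
let d : p -> Bool
f : q
\f._ : q -> q
  unify m -> Bool ~ (q -> q) -> r
  unify m ~ q -> q
  unify Bool ~ r
_ _ : Bool
  unify Bool ~ Bool

Answer: Bool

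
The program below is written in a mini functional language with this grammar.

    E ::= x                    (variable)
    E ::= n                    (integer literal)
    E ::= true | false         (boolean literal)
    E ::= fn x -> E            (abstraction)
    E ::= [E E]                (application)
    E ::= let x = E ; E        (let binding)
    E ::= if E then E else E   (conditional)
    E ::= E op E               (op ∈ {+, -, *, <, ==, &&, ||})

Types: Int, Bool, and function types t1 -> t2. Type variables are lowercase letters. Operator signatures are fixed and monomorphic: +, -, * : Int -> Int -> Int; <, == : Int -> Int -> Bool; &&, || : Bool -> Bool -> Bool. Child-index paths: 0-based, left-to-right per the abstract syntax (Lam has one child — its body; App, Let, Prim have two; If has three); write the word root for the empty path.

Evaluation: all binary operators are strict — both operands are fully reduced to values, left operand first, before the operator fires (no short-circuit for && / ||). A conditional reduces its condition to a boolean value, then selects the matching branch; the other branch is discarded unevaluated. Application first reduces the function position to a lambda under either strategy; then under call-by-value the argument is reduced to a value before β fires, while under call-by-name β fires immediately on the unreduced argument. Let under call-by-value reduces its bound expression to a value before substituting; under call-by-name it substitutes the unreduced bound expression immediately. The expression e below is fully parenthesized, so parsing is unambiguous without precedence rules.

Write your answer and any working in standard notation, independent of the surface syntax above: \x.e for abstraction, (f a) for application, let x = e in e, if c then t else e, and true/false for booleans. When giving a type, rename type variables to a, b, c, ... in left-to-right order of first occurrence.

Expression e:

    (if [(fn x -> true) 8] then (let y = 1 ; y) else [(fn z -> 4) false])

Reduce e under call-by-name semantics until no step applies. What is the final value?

Answer: 1

Derivation:
step 0: (if ((\x.true) 8) then (let y = 1 in y) else ((\z.4) false))
step 1: [beta@0] (if true then (let y = 1 in y) else ((\z.4) false))
step 2: [if@root] (let y = 1 in y)
step 3: [let@root] 1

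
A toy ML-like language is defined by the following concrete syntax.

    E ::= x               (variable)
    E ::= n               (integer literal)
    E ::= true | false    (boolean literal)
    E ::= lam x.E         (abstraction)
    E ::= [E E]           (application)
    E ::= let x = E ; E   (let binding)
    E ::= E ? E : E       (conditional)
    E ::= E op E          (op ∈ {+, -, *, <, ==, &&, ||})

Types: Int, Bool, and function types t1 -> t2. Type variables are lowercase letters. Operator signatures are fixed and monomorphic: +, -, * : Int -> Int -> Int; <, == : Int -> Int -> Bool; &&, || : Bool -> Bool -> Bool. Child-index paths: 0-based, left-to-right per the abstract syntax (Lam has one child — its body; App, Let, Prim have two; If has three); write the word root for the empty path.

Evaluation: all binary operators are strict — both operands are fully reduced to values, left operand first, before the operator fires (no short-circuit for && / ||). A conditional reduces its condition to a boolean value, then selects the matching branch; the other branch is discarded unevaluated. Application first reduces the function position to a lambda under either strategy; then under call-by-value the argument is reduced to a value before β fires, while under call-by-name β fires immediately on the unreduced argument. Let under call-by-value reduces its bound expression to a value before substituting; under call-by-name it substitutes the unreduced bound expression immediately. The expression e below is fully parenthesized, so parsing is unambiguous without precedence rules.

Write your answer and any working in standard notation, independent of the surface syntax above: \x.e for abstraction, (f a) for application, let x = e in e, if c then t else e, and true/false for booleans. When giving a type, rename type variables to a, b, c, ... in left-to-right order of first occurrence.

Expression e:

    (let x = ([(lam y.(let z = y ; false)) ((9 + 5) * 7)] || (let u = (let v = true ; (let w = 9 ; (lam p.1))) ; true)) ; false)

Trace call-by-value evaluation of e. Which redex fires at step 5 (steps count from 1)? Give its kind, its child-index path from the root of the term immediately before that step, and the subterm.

Answer: let at 0.1.0 : (let v = true in (let w = 9 in (\p.1)))

Derivation:
step 0: (let x = (((\y.(let z = y in false)) ((9 + 5) * 7)) || (let u = (let v = true in (let w = 9 in (\p.1))) in true)) in false)
step 1: [delta@0.0.1.0] (let x = (((\y.(let z = y in false)) (14 * 7)) || (let u = (let v = true in (let w = 9 in (\p.1))) in true)) in false)
step 2: [delta@0.0.1] (let x = (((\y.(let z = y in false)) 98) || (let u = (let v = true in (let w = 9 in (\p.1))) in true)) in false)
step 3: [beta@0.0] (let x = ((let z = 98 in false) || (let u = (let v = true in (let w = 9 in (\p.1))) in true)) in false)
step 4: [let@0.0] (let x = (false || (let u = (let v = true in (let w = 9 in (\p.1))) in true)) in false)
step 5: [let@0.1.0] (let x = (false || (let u = (let w = 9 in (\p.1)) in true)) in false)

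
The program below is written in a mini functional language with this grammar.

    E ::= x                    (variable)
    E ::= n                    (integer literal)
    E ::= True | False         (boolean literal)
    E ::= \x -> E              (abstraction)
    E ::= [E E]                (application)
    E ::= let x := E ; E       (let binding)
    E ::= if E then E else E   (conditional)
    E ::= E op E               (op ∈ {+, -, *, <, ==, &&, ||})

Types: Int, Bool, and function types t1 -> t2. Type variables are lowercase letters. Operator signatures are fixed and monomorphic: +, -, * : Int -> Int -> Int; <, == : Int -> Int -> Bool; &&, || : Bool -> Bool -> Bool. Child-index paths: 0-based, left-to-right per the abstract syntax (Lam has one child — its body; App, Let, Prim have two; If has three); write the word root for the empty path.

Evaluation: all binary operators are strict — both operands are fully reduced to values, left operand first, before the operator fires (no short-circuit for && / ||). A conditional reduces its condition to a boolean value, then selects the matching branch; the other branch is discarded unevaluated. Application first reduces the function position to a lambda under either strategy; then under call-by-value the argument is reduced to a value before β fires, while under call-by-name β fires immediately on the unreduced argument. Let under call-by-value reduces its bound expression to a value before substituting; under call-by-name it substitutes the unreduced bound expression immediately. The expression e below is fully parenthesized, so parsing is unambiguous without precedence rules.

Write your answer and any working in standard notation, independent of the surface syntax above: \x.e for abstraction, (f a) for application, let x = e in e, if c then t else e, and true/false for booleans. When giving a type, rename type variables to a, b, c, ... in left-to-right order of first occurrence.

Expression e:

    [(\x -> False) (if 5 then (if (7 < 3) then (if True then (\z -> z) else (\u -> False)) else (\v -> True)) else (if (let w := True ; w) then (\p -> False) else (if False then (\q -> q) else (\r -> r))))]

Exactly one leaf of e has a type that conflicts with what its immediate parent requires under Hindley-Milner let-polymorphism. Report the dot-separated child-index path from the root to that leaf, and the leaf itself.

Trace:
\x._ : a -> Bool
  unify Int ~ Bool
  FAIL: mismatch Int ~ Bool

Answer: 1.0 : 5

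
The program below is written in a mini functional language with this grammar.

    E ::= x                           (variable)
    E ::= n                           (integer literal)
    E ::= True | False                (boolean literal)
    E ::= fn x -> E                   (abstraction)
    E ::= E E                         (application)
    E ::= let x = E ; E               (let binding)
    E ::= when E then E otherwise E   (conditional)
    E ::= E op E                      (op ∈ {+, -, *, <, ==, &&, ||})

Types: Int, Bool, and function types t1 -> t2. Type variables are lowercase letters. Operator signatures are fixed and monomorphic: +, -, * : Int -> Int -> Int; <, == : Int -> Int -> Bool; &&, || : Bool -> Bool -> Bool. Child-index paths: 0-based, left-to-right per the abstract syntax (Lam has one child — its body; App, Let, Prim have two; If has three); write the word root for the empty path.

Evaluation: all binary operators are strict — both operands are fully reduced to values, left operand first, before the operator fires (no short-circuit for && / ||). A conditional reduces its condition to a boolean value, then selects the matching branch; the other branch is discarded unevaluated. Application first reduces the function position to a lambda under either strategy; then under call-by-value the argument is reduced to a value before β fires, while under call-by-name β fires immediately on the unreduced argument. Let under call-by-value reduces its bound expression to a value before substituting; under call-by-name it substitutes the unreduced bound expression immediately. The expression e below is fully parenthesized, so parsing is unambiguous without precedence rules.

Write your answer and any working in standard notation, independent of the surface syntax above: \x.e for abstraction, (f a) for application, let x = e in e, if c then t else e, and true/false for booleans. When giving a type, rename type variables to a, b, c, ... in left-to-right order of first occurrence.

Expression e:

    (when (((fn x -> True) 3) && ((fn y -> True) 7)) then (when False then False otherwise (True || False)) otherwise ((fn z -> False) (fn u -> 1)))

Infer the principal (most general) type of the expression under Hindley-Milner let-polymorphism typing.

Derivation:
\x._ : a -> Bool
  unify a -> Bool ~ Int -> b
  unify a ~ Int
  unify Bool ~ b
_ _ : Bool
  unify Bool ~ Bool
\y._ : c -> Bool
  unify c -> Bool ~ Int -> d
  unify c ~ Int
  unify Bool ~ d
_ _ : Bool
  unify Bool ~ Bool
  unify Bool ~ Bool
  unify Bool ~ Bool
  unify Bool ~ Bool
  unify Bool ~ Bool
  unify Bool ~ Bool
\z._ : e -> Bool
\u._ : f -> Int
  unify e -> Bool ~ (f -> Int) -> g
  unify e ~ f -> Int
  unify Bool ~ g
_ _ : Bool
  unify Bool ~ Bool

Answer: Bool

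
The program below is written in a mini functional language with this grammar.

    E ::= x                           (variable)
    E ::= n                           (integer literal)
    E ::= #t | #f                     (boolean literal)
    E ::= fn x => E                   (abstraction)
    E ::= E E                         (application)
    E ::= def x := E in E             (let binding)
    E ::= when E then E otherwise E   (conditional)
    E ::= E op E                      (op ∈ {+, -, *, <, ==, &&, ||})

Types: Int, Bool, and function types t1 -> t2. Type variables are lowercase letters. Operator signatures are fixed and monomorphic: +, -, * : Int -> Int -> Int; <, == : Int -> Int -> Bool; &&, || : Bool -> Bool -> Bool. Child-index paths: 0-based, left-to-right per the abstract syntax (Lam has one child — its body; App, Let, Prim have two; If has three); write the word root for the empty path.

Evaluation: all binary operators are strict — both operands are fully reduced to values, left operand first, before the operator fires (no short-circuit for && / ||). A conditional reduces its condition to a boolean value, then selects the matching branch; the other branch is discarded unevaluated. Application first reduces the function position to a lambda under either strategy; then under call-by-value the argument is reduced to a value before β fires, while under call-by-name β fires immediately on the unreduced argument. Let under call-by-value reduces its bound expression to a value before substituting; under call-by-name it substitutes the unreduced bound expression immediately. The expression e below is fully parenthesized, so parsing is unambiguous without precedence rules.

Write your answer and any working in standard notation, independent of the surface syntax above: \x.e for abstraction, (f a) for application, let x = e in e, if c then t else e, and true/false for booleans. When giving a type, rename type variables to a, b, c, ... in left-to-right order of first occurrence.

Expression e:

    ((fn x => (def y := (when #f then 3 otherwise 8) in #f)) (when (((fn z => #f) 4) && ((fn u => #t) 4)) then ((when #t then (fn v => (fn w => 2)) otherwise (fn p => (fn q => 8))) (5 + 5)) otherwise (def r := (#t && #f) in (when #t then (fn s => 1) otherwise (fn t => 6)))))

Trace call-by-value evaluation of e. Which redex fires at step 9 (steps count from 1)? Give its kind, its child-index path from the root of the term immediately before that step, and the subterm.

Trace:
step 0: ((\x.(let y = (if false then 3 else 8) in false)) (if (((\z.false) 4) && ((\u.true) 4)) then ((if true then (\v.(\w.2)) else (\p.(\q.8))) (5 + 5)) else (let r = (true && false) in (if true then (\s.1) else (\t.6)))))
step 1: [beta@1.0.0] ((\x.(let y = (if false then 3 else 8) in false)) (if (false && ((\u.true) 4)) then ((if true then (\v.(\w.2)) else (\p.(\q.8))) (5 + 5)) else (let r = (true && false) in (if true then (\s.1) else (\t.6)))))
step 2: [beta@1.0.1] ((\x.(let y = (if false then 3 else 8) in false)) (if (false && true) then ((if true then (\v.(\w.2)) else (\p.(\q.8))) (5 + 5)) else (let r = (true && false) in (if true then (\s.1) else (\t.6)))))
step 3: [delta@1.0] ((\x.(let y = (if false then 3 else 8) in false)) (if false then ((if true then (\v.(\w.2)) else (\p.(\q.8))) (5 + 5)) else (let r = (true && false) in (if true then (\s.1) else (\t.6)))))
step 4: [if@1] ((\x.(let y = (if false then 3 else 8) in false)) (let r = (true && false) in (if true then (\s.1) else (\t.6))))
step 5: [delta@1.0] ((\x.(let y = (if false then 3 else 8) in false)) (let r = false in (if true then (\s.1) else (\t.6))))
step 6: [let@1] ((\x.(let y = (if false then 3 else 8) in false)) (if true then (\s.1) else (\t.6)))
step 7: [if@1] ((\x.(let y = (if false then 3 else 8) in false)) (\s.1))
step 8: [beta@root] (let y = (if false then 3 else 8) in false)
step 9: [if@0] (let y = 8 in false)

Answer: if at 0 : (if false then 3 else 8)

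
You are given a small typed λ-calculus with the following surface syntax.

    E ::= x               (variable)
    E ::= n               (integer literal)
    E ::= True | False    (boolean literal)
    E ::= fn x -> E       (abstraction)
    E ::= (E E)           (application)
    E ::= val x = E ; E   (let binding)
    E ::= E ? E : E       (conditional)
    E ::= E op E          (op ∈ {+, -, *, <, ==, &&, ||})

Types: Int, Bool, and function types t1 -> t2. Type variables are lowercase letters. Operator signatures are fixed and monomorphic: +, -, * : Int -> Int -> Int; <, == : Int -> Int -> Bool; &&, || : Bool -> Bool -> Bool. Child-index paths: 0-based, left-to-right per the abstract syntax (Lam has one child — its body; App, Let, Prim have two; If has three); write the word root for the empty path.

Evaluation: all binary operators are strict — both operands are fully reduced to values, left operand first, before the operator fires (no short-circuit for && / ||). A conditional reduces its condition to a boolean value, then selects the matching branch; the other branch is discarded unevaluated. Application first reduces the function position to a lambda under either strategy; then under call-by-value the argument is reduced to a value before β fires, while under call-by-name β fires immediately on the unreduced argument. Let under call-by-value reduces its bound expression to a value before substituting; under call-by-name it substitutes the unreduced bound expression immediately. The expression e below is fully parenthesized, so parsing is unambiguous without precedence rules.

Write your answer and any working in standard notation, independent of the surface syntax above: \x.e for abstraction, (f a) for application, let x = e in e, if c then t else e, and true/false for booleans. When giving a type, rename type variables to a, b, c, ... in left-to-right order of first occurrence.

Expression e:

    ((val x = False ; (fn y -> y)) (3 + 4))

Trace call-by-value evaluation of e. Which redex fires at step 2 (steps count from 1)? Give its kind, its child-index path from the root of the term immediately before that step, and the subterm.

Working:
step 0: ((let x = false in (\y.y)) (3 + 4))
step 1: [let@0] ((\y.y) (3 + 4))
step 2: [delta@1] ((\y.y) 7)

Answer: delta at 1 : (3 + 4)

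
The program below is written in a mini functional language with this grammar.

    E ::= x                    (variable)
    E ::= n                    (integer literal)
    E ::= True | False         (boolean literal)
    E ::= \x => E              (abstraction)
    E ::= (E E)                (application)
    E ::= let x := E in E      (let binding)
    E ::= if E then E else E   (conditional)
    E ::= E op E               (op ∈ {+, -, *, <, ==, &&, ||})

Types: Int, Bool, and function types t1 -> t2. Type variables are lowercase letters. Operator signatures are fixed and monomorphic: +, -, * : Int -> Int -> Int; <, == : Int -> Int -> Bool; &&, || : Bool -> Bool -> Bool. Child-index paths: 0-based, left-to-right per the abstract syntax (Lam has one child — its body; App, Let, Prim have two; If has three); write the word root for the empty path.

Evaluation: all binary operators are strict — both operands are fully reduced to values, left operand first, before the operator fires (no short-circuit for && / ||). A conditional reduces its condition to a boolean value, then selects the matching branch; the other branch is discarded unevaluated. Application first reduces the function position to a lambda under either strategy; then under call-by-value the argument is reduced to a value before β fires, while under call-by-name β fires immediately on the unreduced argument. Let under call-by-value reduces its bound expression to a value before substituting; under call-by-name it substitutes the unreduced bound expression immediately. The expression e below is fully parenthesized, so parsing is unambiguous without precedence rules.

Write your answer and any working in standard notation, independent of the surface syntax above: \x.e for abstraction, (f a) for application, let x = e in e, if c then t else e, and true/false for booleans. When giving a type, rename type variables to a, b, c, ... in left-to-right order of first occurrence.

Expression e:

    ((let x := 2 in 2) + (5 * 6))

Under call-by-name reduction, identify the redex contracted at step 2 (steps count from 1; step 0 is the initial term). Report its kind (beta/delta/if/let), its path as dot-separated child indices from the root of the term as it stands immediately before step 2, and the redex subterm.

Trace:
step 0: ((let x = 2 in 2) + (5 * 6))
step 1: [let@0] (2 + (5 * 6))
step 2: [delta@1] (2 + 30)

Answer: delta at 1 : (5 * 6)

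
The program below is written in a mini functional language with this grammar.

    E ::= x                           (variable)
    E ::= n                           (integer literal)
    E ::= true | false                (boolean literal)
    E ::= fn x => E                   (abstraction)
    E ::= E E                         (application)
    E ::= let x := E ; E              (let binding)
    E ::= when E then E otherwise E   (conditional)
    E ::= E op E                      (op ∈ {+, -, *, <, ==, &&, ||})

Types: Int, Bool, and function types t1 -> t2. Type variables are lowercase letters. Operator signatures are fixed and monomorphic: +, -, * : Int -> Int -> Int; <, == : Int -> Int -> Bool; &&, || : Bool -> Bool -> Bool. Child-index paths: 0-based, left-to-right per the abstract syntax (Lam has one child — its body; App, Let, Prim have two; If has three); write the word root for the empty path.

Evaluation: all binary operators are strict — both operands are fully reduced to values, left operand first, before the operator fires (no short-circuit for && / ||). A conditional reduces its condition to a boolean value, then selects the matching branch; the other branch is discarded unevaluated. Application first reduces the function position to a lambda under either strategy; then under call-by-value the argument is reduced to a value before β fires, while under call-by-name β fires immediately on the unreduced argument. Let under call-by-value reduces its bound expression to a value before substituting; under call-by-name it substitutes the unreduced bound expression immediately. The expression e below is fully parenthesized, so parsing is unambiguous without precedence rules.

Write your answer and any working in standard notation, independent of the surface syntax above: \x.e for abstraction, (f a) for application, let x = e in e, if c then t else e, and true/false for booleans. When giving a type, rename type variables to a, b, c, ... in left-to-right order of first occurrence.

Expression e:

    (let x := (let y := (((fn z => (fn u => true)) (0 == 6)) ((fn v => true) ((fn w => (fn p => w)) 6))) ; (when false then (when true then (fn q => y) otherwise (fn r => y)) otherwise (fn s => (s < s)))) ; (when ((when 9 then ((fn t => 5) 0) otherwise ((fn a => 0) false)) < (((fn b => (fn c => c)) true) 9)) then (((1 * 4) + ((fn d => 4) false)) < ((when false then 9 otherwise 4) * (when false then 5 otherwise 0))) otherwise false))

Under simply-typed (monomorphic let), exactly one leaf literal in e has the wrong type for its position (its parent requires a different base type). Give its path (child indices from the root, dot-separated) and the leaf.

Answer: 1.0.0.0 : 9

Trace:
\u._ : b -> Bool
\z._ : a -> b -> Bool
  unify Int ~ Int
  unify Int ~ Int
  unify a -> b -> Bool ~ Bool -> c
  unify a ~ Bool
  unify b -> Bool ~ c
_ _ : b -> Bool
\v._ : d -> Bool
w : e
\p._ : f -> e
\w._ : e -> f -> e
  unify e -> f -> e ~ Int -> g
  unify e ~ Int
  unify f -> Int ~ g
_ _ : f -> Int
  unify d -> Bool ~ (f -> Int) -> h
  unify d ~ f -> Int
  unify Bool ~ h
_ _ : Bool
  unify b -> Bool ~ Bool -> i
  unify b ~ Bool
  unify Bool ~ i
_ _ : Bool
let y : Bool
  unify Bool ~ Bool
  unify Bool ~ Bool
y : Bool
\q._ : j -> Bool
y : Bool
\r._ : k -> Bool
  unify j -> Bool ~ k -> Bool
  unify j ~ k
  unify Bool ~ Bool
s : l
  unify l ~ Int
s : Int
  unify Int ~ Int
\s._ : Int -> Bool
  unify k -> Bool ~ Int -> Bool
  unify k ~ Int
  unify Bool ~ Bool
let x : Int -> Bool
  unify Int ~ Bool
  FAIL: mismatch Int ~ Bool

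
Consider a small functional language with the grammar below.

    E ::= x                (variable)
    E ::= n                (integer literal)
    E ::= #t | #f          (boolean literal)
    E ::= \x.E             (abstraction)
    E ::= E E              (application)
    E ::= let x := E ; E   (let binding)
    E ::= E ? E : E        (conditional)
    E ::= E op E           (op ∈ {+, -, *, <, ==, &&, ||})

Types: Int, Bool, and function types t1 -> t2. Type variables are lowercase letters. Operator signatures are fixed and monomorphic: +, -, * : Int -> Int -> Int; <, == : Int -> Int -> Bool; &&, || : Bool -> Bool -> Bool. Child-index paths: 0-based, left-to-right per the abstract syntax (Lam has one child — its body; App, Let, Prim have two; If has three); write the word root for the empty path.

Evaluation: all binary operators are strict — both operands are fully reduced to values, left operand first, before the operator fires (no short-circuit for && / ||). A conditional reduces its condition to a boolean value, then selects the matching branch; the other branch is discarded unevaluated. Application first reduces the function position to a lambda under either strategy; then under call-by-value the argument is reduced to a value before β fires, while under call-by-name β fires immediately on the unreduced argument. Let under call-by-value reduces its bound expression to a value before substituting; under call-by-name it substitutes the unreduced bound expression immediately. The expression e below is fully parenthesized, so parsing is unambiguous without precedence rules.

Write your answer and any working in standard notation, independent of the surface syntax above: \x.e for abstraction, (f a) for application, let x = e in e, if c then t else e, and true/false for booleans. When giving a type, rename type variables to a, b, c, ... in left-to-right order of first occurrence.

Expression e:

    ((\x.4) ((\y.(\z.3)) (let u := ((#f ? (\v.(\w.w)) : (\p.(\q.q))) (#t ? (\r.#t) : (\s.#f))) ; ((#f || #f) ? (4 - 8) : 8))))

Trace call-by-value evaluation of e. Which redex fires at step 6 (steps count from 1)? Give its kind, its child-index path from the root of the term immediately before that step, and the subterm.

Trace:
step 0: ((\x.4) ((\y.(\z.3)) (let u = ((if false then (\v.(\w.w)) else (\p.(\q.q))) (if true then (\r.true) else (\s.false))) in (if (false || false) then (4 - 8) else 8))))
step 1: [if@1.1.0.0] ((\x.4) ((\y.(\z.3)) (let u = ((\p.(\q.q)) (if true then (\r.true) else (\s.false))) in (if (false || false) then (4 - 8) else 8))))
step 2: [if@1.1.0.1] ((\x.4) ((\y.(\z.3)) (let u = ((\p.(\q.q)) (\r.true)) in (if (false || false) then (4 - 8) else 8))))
step 3: [beta@1.1.0] ((\x.4) ((\y.(\z.3)) (let u = (\q.q) in (if (false || false) then (4 - 8) else 8))))
step 4: [let@1.1] ((\x.4) ((\y.(\z.3)) (if (false || false) then (4 - 8) else 8)))
step 5: [delta@1.1.0] ((\x.4) ((\y.(\z.3)) (if false then (4 - 8) else 8)))
step 6: [if@1.1] ((\x.4) ((\y.(\z.3)) 8))

Answer: if at 1.1 : (if false then (4 - 8) else 8)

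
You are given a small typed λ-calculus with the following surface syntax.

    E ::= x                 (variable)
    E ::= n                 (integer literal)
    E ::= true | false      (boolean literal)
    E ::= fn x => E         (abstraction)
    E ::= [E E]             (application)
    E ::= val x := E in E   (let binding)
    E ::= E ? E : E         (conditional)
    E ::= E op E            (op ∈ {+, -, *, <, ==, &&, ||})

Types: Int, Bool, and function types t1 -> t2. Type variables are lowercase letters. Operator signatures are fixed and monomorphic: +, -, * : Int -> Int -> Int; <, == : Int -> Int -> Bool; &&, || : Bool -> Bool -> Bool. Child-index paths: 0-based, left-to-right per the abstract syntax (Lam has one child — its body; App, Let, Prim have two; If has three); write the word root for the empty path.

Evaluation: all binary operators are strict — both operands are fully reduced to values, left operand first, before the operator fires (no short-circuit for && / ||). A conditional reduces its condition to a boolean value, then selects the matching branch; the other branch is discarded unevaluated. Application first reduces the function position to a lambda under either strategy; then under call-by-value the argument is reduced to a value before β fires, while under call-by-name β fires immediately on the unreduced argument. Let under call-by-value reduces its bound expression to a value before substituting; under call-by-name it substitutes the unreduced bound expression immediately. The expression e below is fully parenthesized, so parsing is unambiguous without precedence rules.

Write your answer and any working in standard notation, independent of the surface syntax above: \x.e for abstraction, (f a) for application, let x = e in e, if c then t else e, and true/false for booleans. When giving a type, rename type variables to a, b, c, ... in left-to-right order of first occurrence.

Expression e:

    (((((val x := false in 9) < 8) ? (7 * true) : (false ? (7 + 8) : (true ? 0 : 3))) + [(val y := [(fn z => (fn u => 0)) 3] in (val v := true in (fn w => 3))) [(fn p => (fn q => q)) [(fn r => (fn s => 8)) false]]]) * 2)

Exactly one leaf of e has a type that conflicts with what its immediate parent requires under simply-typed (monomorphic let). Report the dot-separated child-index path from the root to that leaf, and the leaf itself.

Working:
let x : Bool
  unify Int ~ Int
  unify Int ~ Int
  unify Bool ~ Bool
  unify Int ~ Int
  unify Bool ~ Int
  FAIL: mismatch Bool ~ Int

Answer: 0.0.1.1 : true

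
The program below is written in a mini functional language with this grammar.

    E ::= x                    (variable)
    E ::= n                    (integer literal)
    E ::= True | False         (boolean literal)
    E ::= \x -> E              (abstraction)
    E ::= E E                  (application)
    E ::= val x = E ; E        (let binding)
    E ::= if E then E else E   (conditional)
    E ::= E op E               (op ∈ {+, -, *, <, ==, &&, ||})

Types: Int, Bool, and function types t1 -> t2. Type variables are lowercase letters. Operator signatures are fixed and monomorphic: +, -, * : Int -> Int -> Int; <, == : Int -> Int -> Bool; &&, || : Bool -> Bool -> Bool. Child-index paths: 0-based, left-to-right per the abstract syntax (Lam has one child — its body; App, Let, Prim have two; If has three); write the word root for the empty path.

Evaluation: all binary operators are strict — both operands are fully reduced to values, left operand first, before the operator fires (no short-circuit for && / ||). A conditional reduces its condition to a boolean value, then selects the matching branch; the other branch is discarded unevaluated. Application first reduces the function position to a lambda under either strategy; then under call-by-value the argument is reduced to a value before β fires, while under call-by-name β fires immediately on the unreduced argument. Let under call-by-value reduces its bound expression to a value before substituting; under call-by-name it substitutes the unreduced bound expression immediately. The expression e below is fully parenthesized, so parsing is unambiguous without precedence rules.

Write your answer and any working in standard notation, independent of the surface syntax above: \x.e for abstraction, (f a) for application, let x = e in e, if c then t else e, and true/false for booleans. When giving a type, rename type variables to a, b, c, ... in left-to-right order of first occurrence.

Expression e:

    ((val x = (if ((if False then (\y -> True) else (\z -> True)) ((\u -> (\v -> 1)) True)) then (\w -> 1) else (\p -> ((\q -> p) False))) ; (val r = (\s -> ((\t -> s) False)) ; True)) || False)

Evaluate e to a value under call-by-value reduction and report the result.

Derivation:
step 0: ((let x = (if ((if false then (\y.true) else (\z.true)) ((\u.(\v.1)) true)) then (\w.1) else (\p.((\q.p) false))) in (let r = (\s.((\t.s) false)) in true)) || false)
step 1: [if@0.0.0.0] ((let x = (if ((\z.true) ((\u.(\v.1)) true)) then (\w.1) else (\p.((\q.p) false))) in (let r = (\s.((\t.s) false)) in true)) || false)
step 2: [beta@0.0.0.1] ((let x = (if ((\z.true) (\v.1)) then (\w.1) else (\p.((\q.p) false))) in (let r = (\s.((\t.s) false)) in true)) || false)
step 3: [beta@0.0.0] ((let x = (if true then (\w.1) else (\p.((\q.p) false))) in (let r = (\s.((\t.s) false)) in true)) || false)
step 4: [if@0.0] ((let x = (\w.1) in (let r = (\s.((\t.s) false)) in true)) || false)
step 5: [let@0] ((let r = (\s.((\t.s) false)) in true) || false)
step 6: [let@0] (true || false)
step 7: [delta@root] true

Answer: true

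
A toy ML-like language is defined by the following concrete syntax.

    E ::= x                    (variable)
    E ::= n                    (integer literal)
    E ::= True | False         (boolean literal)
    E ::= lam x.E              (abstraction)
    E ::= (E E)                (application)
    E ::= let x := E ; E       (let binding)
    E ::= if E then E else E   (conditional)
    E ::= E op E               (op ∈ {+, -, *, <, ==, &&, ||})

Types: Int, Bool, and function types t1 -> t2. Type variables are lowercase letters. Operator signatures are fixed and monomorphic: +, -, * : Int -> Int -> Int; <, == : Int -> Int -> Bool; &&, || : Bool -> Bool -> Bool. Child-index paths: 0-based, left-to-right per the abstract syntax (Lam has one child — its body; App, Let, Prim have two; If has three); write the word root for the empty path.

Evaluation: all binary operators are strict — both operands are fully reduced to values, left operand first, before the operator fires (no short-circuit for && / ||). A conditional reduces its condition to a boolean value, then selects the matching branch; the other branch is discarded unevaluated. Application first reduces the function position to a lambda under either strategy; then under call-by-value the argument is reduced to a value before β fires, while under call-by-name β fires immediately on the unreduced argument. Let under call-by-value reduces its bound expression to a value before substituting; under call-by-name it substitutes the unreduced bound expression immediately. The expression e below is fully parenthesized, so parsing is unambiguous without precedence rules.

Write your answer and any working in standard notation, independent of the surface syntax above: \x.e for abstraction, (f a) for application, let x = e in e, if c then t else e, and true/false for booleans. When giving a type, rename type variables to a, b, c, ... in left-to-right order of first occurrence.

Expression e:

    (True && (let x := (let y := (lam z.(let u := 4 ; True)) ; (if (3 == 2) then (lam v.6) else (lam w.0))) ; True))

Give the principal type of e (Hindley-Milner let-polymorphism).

Answer: Bool

Trace:
  unify Bool ~ Bool
let u : Int
\z._ : a -> Bool
let y : forall. a -> Bool
  unify Int ~ Int
  unify Int ~ Int
  unify Bool ~ Bool
\v._ : b -> Int
\w._ : c -> Int
  unify b -> Int ~ c -> Int
  unify b ~ c
  unify Int ~ Int
let x : forall. c -> Int
  unify Bool ~ Bool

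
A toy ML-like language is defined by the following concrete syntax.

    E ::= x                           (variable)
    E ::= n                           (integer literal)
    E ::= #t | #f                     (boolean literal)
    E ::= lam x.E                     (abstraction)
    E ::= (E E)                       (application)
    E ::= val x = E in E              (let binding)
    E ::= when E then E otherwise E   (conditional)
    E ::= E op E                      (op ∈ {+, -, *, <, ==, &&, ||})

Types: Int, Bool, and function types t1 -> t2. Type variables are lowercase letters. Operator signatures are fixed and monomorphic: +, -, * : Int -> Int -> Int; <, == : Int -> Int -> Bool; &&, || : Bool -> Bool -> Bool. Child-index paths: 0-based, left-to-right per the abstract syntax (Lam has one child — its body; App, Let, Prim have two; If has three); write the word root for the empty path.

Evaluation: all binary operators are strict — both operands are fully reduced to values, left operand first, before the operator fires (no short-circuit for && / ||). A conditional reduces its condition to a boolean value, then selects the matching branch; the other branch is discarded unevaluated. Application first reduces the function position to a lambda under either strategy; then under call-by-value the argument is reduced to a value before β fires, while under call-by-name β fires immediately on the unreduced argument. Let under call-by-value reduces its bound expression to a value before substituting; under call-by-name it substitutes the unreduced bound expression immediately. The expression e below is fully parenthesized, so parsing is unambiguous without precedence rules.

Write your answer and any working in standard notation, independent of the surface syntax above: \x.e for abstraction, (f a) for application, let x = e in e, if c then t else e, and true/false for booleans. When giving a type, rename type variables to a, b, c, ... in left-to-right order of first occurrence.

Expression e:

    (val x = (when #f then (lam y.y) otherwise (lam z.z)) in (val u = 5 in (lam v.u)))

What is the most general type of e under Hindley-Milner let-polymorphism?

Answer: a -> Int

Trace:
  unify Bool ~ Bool
y : a
\y._ : a -> a
z : b
\z._ : b -> b
  unify a -> a ~ b -> b
  unify a ~ b
  unify b ~ b
let x : forall. b -> b
let u : Int
u : Int
\v._ : c -> Int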